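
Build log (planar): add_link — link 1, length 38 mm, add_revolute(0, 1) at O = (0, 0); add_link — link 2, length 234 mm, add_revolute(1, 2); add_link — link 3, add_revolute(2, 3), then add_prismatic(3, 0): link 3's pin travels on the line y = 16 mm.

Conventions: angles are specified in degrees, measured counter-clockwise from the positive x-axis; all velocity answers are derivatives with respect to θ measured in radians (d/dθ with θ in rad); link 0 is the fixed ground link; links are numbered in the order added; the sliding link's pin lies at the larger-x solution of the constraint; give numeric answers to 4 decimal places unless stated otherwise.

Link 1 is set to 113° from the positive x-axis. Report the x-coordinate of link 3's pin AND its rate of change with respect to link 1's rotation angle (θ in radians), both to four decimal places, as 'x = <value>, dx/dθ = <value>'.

geometry: r = 38 mm, L = 234 mm, e = 16 mm
crank pin P = (r cos θ, r sin θ) = (-14.847783, 34.979184)
h = r sin θ − e = 34.979184 − 16 = 18.979184
x = r cos θ + √(L² − h²) = -14.847783 + 233.229052 = 218.381269
dx/dθ = −r sin θ − h·r cos θ/√(L² − h²) (θ in radians; h = 18.979184) = -33.770935

x = 218.3813, dx/dθ = -33.7709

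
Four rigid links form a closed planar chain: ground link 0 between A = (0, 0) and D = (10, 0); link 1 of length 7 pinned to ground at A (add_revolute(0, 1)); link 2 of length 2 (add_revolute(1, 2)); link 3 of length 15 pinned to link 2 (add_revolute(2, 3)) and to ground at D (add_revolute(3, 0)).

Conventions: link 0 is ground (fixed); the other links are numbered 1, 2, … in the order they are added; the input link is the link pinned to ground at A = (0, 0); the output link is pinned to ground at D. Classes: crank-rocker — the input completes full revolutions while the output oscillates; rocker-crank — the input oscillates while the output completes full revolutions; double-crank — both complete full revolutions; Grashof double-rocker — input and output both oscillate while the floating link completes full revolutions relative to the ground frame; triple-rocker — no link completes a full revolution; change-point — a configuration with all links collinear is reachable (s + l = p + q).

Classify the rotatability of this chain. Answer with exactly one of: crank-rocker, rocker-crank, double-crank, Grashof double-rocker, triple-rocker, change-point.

lengths: ground=10, input=7, coupler=2, output=15
sorted: s=2 (shortest), l=15 (longest), p+q=17
s + l = 17 vs p + q = 17
s + l = p + q → change-point (collinear configuration reachable)

change-point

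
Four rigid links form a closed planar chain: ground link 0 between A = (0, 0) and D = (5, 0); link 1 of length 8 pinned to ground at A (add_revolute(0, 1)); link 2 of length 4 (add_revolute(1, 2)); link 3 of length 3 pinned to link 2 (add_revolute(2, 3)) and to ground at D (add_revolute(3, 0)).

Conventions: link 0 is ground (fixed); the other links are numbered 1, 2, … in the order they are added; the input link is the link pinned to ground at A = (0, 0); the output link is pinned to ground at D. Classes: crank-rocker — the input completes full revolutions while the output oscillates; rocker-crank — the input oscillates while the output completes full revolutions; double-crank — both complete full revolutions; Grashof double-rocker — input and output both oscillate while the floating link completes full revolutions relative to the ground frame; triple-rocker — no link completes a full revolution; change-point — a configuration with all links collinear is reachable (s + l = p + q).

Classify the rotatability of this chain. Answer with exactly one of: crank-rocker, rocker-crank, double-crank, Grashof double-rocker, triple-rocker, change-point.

lengths: ground=5, input=8, coupler=4, output=3
sorted: s=3 (shortest), l=8 (longest), p+q=9
s + l = 11 vs p + q = 9
s + l > p + q → non-Grashof → no link fully rotates → triple-rocker

triple-rocker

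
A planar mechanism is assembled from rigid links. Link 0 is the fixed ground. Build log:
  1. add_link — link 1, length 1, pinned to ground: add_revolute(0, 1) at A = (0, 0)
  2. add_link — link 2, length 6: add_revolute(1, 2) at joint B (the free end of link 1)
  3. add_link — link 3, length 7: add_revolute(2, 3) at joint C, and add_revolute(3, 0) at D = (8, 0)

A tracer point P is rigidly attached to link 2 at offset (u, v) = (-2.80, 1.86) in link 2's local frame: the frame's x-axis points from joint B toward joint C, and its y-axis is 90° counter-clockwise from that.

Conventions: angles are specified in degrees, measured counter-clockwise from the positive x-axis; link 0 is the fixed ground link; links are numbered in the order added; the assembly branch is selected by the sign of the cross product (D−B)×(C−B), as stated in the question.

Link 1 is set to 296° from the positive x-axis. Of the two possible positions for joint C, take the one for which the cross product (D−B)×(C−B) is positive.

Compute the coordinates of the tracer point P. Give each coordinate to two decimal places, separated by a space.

A=(0,0), D=(8.00,0)
B = A + 1.00·(cos296°, sin296°) = (0.4384, -0.8988)
|BD| = 7.6149
circle(B,6.00) ∩ circle(D,7.00): a=2.9538, h=5.2225
  candidates: C₊=(2.7551,4.6359) cross=39.769; C₋=(3.9880,-5.7362) cross=-39.769
  branch + wants cross > 0 → take C=(2.7551,4.6359) (cross=39.769)
ex = (C−B)/|BC| = (0.3861,0.9224); ey = (-0.9224,0.3861)
P = B + -2.80·ex + 1.86·ey = (-2.3585,-2.7634)

-2.36 -2.76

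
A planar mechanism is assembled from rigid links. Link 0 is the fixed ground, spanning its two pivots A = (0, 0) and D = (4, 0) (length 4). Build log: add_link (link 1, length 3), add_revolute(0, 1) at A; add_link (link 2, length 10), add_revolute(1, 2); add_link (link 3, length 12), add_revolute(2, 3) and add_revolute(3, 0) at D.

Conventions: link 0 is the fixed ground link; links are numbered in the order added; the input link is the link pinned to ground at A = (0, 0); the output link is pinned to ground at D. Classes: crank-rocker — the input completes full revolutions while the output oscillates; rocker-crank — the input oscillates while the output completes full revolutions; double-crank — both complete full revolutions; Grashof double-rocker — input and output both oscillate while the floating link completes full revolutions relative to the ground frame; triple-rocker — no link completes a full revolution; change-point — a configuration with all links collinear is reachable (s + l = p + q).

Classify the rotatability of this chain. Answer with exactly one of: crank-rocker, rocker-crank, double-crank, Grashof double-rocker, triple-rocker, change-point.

lengths: ground=4, input=3, coupler=10, output=12
sorted: s=3 (shortest), l=12 (longest), p+q=14
s + l = 15 vs p + q = 14
s + l > p + q → non-Grashof → no link fully rotates → triple-rocker

triple-rocker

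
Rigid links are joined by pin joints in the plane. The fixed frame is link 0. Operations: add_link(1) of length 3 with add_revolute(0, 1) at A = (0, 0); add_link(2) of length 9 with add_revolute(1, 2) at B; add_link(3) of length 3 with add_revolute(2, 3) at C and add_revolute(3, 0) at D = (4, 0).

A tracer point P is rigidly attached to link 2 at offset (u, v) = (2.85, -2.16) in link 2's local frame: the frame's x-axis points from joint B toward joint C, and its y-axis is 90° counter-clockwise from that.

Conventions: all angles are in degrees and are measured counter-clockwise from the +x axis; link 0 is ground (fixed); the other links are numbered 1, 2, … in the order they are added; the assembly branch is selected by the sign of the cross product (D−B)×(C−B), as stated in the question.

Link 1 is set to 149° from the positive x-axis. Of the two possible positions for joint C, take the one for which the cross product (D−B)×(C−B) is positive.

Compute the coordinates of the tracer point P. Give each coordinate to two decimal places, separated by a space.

A=(0,0), D=(4.00,0)
B = A + 3.00·(cos149°, sin149°) = (-2.5715, 1.5451)
|BD| = 6.7507
circle(B,9.00) ∩ circle(D,3.00): a=8.7081, h=2.2734
  candidates: C₊=(6.4258,1.7651) cross=15.347; C₋=(5.3851,-2.6611) cross=-15.347
  branch + wants cross > 0 → take C=(6.4258,1.7651) (cross=15.347)
ex = (C−B)/|BC| = (0.9997,0.0244); ey = (-0.0244,0.9997)
P = B + 2.85·ex + -2.16·ey = (0.3304,-0.5446)

0.33 -0.54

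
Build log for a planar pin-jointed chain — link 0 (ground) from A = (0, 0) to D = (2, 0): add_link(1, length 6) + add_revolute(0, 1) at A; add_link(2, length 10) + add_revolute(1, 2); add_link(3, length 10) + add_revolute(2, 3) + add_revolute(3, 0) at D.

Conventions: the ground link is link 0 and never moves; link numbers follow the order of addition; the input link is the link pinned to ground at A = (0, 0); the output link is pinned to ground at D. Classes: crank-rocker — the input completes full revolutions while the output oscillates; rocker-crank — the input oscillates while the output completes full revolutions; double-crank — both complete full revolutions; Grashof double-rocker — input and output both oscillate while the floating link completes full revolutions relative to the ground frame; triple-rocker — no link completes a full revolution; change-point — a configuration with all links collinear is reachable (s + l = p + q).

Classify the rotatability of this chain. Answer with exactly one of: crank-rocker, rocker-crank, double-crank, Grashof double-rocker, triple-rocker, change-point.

lengths: ground=2, input=6, coupler=10, output=10
sorted: s=2 (shortest), l=10 (longest), p+q=16
s + l = 12 vs p + q = 16
s + l < p + q (Grashof) with shortest = ground link → double-crank

double-crank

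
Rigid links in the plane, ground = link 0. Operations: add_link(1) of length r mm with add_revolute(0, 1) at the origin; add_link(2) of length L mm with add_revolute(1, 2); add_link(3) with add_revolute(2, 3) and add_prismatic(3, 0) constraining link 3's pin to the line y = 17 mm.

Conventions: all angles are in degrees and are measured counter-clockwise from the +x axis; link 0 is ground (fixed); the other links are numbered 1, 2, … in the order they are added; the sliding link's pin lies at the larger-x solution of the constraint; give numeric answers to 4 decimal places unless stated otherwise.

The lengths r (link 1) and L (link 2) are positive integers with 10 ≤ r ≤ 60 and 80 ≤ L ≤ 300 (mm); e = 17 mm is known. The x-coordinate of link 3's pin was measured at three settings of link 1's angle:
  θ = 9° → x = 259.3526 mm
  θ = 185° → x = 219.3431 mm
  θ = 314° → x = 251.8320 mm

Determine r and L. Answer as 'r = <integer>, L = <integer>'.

constraint per measurement: (x − r cos θ)² + (r sin θ − e)² = L²
subtracting the θ₁ and θ₂ equations cancels the r² and L² terms:
r = (x₁² − x₂²) / (2[(x₁cos θ₁ + e sin θ₁) − (x₂cos θ₂ + e sin θ₂)]) = 20.0000 → r = 20
L² = (x₁ − r cos θ₁)² + (r sin θ₁ − e)² = 57600.0141 → L = 240.0000 → L = 240
check at θ₃=314°: x = 251.8320 (printed 251.8320) ✓

r = 20, L = 240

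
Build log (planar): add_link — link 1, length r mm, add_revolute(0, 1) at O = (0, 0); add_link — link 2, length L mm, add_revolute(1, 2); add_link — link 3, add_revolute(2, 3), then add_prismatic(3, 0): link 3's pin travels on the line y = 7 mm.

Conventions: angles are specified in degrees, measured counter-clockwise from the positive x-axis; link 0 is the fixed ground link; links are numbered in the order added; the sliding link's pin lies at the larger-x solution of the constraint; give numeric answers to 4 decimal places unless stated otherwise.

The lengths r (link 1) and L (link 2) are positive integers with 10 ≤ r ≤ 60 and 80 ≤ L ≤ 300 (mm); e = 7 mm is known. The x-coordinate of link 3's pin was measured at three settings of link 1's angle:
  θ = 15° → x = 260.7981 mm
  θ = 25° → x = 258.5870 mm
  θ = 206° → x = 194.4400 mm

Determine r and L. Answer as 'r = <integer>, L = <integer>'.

constraint per measurement: (x − r cos θ)² + (r sin θ − e)² = L²
subtracting the θ₁ and θ₂ equations cancels the r² and L² terms:
r = (x₁² − x₂²) / (2[(x₁cos θ₁ + e sin θ₁) − (x₂cos θ₂ + e sin θ₂)]) = 35.0006 → r = 35
L² = (x₁ − r cos θ₁)² + (r sin θ₁ − e)² = 51529.0142 → L = 227.0000 → L = 227
check at θ₃=206°: x = 194.4400 (printed 194.4400) ✓

r = 35, L = 227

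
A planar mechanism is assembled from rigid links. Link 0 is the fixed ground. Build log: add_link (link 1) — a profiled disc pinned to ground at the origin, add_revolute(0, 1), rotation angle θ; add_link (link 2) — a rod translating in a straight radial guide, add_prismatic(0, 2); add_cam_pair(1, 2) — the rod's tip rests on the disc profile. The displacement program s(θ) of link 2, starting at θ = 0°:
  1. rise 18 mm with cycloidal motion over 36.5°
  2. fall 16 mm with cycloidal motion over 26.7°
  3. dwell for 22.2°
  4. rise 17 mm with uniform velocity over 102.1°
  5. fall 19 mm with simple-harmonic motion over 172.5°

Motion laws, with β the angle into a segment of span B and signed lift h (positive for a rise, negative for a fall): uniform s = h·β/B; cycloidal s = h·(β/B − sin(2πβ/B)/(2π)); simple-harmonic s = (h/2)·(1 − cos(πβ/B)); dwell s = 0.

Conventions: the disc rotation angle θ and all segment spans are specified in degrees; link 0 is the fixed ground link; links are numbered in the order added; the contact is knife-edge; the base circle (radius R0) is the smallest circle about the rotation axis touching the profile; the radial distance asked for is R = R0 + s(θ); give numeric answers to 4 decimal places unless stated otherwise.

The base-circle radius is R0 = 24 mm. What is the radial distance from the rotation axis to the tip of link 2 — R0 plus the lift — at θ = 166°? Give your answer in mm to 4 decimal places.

seg 1 [0°–36.5°] cycloidal, h=18: full span → s += 18 → s = 18.0000
seg 2 [36.5°–63.2°] cycloidal, h=-16: full span → s += -16 → s = 2.0000
seg 3 [63.2°–85.4°] dwell: s stays 2.0000
seg 4 [85.4°–187.5°] uniform, h=17: θ=166° here. β=80.6, B=102.1. 17·80.6/102.1 = 13.4202 → s = 15.4202
R = R0 + s = 24 + 15.4202 = 39.4202

39.4202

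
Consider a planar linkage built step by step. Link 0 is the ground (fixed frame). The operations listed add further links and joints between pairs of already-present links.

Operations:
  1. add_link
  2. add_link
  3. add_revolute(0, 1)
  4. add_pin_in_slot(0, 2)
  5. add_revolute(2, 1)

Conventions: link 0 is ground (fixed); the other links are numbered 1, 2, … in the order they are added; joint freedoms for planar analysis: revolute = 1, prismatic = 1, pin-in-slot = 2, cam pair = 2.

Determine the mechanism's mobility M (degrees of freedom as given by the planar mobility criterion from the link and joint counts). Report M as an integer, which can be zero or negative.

ground; <1,0,0>
#1 <2,0,0>
#2 <3,0,0>
R:0↔1 J1 <3,1,0>
PS:0↔2 J2 <3,1,1>
R:2↔1 J1 <3,2,1>
3×2 − 2×2 − 1×1 = 1

M = 1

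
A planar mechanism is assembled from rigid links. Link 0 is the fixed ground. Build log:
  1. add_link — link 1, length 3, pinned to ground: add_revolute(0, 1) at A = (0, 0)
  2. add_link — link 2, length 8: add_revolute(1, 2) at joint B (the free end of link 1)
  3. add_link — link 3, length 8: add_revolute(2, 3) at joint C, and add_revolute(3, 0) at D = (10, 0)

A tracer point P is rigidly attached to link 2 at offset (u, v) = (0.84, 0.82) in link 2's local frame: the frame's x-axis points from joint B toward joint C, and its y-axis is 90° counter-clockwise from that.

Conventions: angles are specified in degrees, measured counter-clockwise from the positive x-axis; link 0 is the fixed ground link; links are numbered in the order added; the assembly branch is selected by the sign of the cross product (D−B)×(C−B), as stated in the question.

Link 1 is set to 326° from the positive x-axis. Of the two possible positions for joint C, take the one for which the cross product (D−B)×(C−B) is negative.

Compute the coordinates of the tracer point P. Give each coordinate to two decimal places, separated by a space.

A=(0,0), D=(10.00,0)
B = A + 3.00·(cos326°, sin326°) = (2.4871, -1.6776)
|BD| = 7.6979
circle(B,8.00) ∩ circle(D,8.00): a=3.8490, h=7.0132
  candidates: C₊=(4.7152,6.0059) cross=53.987; C₋=(7.7719,-7.6835) cross=-53.987
  branch - wants cross < 0 → take C=(7.7719,-7.6835) (cross=-53.987)
ex = (C−B)/|BC| = (0.6606,-0.7507); ey = (0.7507,0.6606)
P = B + 0.84·ex + 0.82·ey = (3.6576,-1.7665)

3.66 -1.77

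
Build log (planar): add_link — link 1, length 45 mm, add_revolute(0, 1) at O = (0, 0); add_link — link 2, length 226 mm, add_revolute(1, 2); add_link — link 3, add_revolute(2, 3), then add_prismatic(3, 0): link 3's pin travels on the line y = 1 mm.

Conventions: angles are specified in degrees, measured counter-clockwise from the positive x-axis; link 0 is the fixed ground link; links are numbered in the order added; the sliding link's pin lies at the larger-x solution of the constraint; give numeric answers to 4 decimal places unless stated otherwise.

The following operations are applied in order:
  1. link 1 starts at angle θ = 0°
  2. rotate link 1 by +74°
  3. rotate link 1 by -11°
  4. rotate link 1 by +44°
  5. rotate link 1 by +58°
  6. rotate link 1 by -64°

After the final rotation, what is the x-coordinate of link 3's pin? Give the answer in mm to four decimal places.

geometry: r = 45 mm, L = 226 mm, e = 1 mm; θ starts at 0°
rotate link 1 by +74°: θ ← 0° +74° = 74°
rotate link 1 by -11°: θ ← 74° -11° = 63°
rotate link 1 by +44°: θ ← 63° +44° = 107°
rotate link 1 by +58°: θ ← 107° +58° = 165°
rotate link 1 by -64°: θ ← 165° -64° = 101°
crank pin P = (r cos θ, r sin θ) = (-8.586405, 44.173223)
h = r sin θ − e = 44.173223 − 1 = 43.173223
x = r cos θ + √(L² − h²) = -8.586405 + 221.837943 = 213.251538

213.2515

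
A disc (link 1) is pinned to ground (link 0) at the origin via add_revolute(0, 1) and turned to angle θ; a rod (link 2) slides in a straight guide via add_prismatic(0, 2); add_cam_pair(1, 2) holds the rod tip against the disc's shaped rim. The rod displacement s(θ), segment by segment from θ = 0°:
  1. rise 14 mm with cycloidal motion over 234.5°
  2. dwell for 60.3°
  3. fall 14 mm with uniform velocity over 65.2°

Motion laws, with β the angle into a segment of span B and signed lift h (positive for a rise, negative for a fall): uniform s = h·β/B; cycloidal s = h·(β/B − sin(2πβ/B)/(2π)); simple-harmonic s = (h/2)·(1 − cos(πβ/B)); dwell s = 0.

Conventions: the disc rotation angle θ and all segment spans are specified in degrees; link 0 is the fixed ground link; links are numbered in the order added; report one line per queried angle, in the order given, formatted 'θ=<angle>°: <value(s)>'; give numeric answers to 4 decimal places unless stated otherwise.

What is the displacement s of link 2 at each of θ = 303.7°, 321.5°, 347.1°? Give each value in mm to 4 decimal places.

segment 1 (0° to 234.5°, cycloidal, h = 14) is passed completely: s = 0.0000 + (14) = 14.0000
segment 2 (234.5° to 294.8°, dwell): s unchanged at 14.0000
θ = 303.7° falls in segment 3 (294.8° to 360°, uniform, h = -14): β = 303.7 − 294.8 = 8.9°, B = 65.2°; Δs = -14·8.9/65.2 = -1.9110; s = 14.0000 − 1.9110 = 12.0890
θ = 321.5° falls in segment 3 (294.8° to 360°, uniform, h = -14): β = 321.5 − 294.8 = 26.7°, B = 65.2°; Δs = -14·26.7/65.2 = -5.7331; s = 14.0000 − 5.7331 = 8.2669
θ = 347.1° falls in segment 3 (294.8° to 360°, uniform, h = -14): β = 347.1 − 294.8 = 52.3°, B = 65.2°; Δs = -14·52.3/65.2 = -11.2301; s = 14.0000 − 11.2301 = 2.7699

θ=303.7°: 12.0890
θ=321.5°: 8.2669
θ=347.1°: 2.7699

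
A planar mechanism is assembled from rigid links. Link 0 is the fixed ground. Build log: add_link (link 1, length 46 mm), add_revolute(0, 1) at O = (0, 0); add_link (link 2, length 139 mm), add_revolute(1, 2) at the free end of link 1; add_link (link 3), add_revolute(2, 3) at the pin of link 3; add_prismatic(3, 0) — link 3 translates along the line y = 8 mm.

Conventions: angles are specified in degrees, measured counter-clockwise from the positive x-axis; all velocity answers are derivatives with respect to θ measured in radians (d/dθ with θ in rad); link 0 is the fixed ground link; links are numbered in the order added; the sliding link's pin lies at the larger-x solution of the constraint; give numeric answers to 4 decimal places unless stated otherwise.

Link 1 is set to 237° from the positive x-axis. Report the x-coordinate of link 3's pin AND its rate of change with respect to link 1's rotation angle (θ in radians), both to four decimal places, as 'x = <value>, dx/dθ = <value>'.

geometry: r = 46 mm, L = 139 mm, e = 8 mm
crank pin P = (r cos θ, r sin θ) = (-25.053396, -38.578846)
h = r sin θ − e = -38.578846 − 8 = -46.578846
x = r cos θ + √(L² − h²) = -25.053396 + 130.963396 = 105.910000
dx/dθ = −r sin θ − h·r cos θ/√(L² − h²) (θ in radians; h = -46.578846) = 29.668278

x = 105.9100, dx/dθ = 29.6683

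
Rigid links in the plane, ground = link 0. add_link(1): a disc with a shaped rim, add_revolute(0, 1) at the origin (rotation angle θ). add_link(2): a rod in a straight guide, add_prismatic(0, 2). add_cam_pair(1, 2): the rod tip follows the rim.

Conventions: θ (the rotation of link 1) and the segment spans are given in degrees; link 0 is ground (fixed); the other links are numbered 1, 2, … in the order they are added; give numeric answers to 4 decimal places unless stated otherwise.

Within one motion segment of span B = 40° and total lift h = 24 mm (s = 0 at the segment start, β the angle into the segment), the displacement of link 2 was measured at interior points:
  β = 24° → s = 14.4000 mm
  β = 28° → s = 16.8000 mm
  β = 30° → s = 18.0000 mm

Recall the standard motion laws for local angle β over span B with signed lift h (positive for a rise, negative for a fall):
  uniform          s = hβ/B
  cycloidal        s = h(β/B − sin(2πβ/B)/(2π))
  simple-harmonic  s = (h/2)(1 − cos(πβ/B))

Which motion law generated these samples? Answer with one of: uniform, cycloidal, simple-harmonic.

candidates at β/B = r: uniform s = h·r (linear in β); cycloidal s = h·(r − sin(2πr)/(2π)); simple-harmonic s = (h/2)(1 − cos(πr))
β=24°: printed 14.4000 | uniform 14.4000, cycloidal 16.6452, simple-harmonic 15.7082
β=28°: printed 16.8000 | uniform 16.8000, cycloidal 20.4328, simple-harmonic 19.0534
β=30°: printed 18.0000 | uniform 18.0000, cycloidal 21.8197, simple-harmonic 20.4853
only one law matches every sample → uniform

uniform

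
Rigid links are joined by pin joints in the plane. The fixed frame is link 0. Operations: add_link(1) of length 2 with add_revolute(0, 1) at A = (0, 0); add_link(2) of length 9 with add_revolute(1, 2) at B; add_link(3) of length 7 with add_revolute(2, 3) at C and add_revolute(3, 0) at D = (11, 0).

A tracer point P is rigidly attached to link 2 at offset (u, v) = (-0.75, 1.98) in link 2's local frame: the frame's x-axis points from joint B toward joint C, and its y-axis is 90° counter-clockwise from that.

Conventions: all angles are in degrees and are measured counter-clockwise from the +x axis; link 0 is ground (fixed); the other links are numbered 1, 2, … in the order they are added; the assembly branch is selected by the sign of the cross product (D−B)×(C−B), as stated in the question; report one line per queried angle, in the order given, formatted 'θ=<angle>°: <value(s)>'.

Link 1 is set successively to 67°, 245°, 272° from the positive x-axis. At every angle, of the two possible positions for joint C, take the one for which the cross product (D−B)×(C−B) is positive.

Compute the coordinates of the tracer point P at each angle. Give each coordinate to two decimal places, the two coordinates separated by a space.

A=(0,0), D=(11.00,0)
θ=67°: B = A + 2.00·(cos67°, sin67°) = (0.7815, 1.8410)
θ=67°: |BD| = 10.3831
θ=67°: circle(B,9.00) ∩ circle(D,7.00): a=6.7325, h=5.9727
θ=67°:   candidates: C₊=(8.4663,6.5254) cross=62.015; C₋=(6.3483,-5.2308) cross=-62.015
θ=67°:   branch + wants cross > 0 → take C=(8.4663,6.5254) (cross=62.015)
θ=67°: ex = (C−B)/|BC| = (0.8539,0.5205); ey = (-0.5205,0.8539)
θ=67°: P = B + -0.75·ex + 1.98·ey = (-0.8895,3.1413)
θ=245°: B = A + 2.00·(cos245°, sin245°) = (-0.8452, -1.8126)
θ=245°: |BD| = 11.9831
θ=245°: circle(B,9.00) ∩ circle(D,7.00): a=7.3268, h=5.2267
θ=245°:   candidates: C₊=(5.6066,4.4622) cross=62.632; C₋=(7.1878,-5.8709) cross=-62.632
θ=245°:   branch + wants cross > 0 → take C=(5.6066,4.4622) (cross=62.632)
θ=245°: ex = (C−B)/|BC| = (0.7169,0.6972); ey = (-0.6972,0.7169)
θ=245°: P = B + -0.75·ex + 1.98·ey = (-2.7634,-0.9161)
θ=272°: B = A + 2.00·(cos272°, sin272°) = (0.0698, -1.9988)
θ=272°: |BD| = 11.1115
θ=272°: circle(B,9.00) ∩ circle(D,7.00): a=6.9957, h=5.6622
θ=272°:   candidates: C₊=(5.9328,4.8295) cross=62.915; C₋=(7.9699,-6.3102) cross=-62.915
θ=272°:   branch + wants cross > 0 → take C=(5.9328,4.8295) (cross=62.915)
θ=272°: ex = (C−B)/|BC| = (0.6514,0.7587); ey = (-0.7587,0.6514)
θ=272°: P = B + -0.75·ex + 1.98·ey = (-1.9210,-1.2779)

θ=67°: -0.89 3.14
θ=245°: -2.76 -0.92
θ=272°: -1.92 -1.28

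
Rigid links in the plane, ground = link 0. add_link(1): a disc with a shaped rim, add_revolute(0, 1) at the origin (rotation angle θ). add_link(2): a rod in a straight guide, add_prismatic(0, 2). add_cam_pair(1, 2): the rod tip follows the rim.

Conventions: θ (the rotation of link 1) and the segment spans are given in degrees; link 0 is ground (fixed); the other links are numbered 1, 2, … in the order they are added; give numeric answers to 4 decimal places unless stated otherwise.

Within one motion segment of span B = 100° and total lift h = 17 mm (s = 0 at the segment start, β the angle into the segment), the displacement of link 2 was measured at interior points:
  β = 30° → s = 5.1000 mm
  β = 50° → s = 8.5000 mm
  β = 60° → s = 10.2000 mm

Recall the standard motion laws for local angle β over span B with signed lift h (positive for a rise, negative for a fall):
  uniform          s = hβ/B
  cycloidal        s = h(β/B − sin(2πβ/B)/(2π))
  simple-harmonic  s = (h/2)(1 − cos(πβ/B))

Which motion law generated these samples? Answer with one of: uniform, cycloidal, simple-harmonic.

candidates at β/B = r: uniform s = h·r (linear in β); cycloidal s = h·(r − sin(2πr)/(2π)); simple-harmonic s = (h/2)(1 − cos(πr))
β=30°: printed 5.1000 | uniform 5.1000, cycloidal 2.5268, simple-harmonic 3.5038
β=50°: printed 8.5000 | uniform 8.5000, cycloidal 8.5000, simple-harmonic 8.5000
β=60°: printed 10.2000 | uniform 10.2000, cycloidal 11.7903, simple-harmonic 11.1266
only one law matches every sample → uniform

uniform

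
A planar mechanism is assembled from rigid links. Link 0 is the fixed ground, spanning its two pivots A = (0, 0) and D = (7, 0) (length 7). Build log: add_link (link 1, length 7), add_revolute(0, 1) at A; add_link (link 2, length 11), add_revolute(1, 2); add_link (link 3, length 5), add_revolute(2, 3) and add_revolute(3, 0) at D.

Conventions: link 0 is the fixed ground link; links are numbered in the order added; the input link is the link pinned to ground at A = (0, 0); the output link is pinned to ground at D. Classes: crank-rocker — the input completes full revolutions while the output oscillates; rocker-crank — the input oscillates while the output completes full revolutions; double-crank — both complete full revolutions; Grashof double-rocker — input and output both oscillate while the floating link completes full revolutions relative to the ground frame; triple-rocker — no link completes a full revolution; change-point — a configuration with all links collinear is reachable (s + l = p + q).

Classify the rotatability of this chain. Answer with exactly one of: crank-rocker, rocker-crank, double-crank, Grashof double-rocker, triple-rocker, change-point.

lengths: ground=7, input=7, coupler=11, output=5
sorted: s=5 (shortest), l=11 (longest), p+q=14
s + l = 16 vs p + q = 14
s + l > p + q → non-Grashof → no link fully rotates → triple-rocker

triple-rocker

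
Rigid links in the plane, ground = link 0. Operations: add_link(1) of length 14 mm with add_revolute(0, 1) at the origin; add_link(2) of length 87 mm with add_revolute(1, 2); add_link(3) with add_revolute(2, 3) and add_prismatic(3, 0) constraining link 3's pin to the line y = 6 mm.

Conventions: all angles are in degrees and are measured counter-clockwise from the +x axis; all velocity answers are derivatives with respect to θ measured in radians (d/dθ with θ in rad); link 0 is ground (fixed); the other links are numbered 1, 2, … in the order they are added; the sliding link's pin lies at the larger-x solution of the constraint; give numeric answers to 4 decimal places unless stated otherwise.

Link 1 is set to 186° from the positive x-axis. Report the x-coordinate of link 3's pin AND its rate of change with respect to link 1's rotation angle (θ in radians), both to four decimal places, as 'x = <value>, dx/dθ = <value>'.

geometry: r = 14 mm, L = 87 mm, e = 6 mm
crank pin P = (r cos θ, r sin θ) = (-13.923307, -1.463398)
h = r sin θ − e = -1.463398 − 6 = -7.463398
x = r cos θ + √(L² − h²) = -13.923307 + 86.679281 = 72.755974
dx/dθ = −r sin θ − h·r cos θ/√(L² − h²) (θ in radians; h = -7.463398) = 0.264552

x = 72.7560, dx/dθ = 0.2646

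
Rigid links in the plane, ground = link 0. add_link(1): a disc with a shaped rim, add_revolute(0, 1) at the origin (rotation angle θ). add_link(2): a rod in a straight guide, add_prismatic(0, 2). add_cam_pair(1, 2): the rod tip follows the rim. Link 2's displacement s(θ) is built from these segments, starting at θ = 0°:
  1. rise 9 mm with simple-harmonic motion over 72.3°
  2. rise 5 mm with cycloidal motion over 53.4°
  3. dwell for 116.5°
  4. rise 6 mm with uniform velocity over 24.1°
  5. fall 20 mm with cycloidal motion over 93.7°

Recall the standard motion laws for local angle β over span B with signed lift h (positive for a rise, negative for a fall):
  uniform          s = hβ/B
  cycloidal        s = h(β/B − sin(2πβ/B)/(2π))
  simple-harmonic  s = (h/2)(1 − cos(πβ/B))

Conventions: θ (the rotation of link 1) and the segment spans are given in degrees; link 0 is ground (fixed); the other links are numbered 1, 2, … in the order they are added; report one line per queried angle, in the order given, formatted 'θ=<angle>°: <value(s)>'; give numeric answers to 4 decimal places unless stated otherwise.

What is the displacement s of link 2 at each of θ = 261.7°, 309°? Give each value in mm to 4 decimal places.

segment 1 (0° to 72.3°, simple-harmonic, h = 9) is passed completely: s = 0.0000 + (9) = 9.0000
segment 2 (72.3° to 125.7°, cycloidal, h = 5) is passed completely: s = 9.0000 + (5) = 14.0000
segment 3 (125.7° to 242.2°, dwell): s unchanged at 14.0000
θ = 261.7° falls in segment 4 (242.2° to 266.3°, uniform, h = 6): β = 261.7 − 242.2 = 19.5°, B = 24.1°; Δs = 6·19.5/24.1 = 4.8548; s = 14.0000 + 4.8548 = 18.8548
segment 4 (242.2° to 266.3°, uniform, h = 6) is passed completely: s = 14.0000 + (6) = 20.0000
θ = 309° falls in segment 5 (266.3° to 360°, cycloidal, h = -20): β = 309 − 266.3 = 42.7°, B = 93.7°; Δs = -20·(0.4557 − sin(2π·0.4557)/(2π)) = -8.2398; s = 20.0000 − 8.2398 = 11.7602

θ=261.7°: 18.8548
θ=309°: 11.7602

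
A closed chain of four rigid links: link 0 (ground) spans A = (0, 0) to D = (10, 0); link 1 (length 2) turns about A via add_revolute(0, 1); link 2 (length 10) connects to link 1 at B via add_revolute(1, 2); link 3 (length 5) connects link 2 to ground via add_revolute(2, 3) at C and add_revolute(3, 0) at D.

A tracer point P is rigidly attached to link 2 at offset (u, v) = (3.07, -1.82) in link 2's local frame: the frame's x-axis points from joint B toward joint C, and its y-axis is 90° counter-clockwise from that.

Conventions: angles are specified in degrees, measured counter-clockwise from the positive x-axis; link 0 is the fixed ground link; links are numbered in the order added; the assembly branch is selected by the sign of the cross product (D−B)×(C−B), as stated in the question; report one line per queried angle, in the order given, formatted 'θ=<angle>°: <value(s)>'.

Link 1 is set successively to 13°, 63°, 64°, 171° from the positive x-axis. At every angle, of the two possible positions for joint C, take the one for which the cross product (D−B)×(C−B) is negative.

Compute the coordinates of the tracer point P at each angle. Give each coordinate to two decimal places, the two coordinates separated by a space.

A=(0,0), D=(10.00,0)
θ=13°: B = A + 2.00·(cos13°, sin13°) = (1.9487, 0.4499)
θ=13°: |BD| = 8.0638
θ=13°: circle(B,10.00) ∩ circle(D,5.00): a=8.6823, h=4.9616
θ=13°:   candidates: C₊=(10.8943,4.9194) cross=40.009; C₋=(10.3407,-4.9884) cross=-40.009
θ=13°:   branch - wants cross < 0 → take C=(10.3407,-4.9884) (cross=-40.009)
θ=13°: ex = (C−B)/|BC| = (0.8392,-0.5438); ey = (0.5438,0.8392)
θ=13°: P = B + 3.07·ex + -1.82·ey = (3.5353,-2.7470)
θ=63°: B = A + 2.00·(cos63°, sin63°) = (0.9080, 1.7820)
θ=63°: |BD| = 9.2650
θ=63°: circle(B,10.00) ∩ circle(D,5.00): a=8.6800, h=4.9657
θ=63°:   candidates: C₊=(10.3810,4.9855) cross=46.007; C₋=(8.4708,-4.7604) cross=-46.007
θ=63°:   branch - wants cross < 0 → take C=(8.4708,-4.7604) (cross=-46.007)
θ=63°: ex = (C−B)/|BC| = (0.7563,-0.6542); ey = (0.6542,0.7563)
θ=63°: P = B + 3.07·ex + -1.82·ey = (2.0390,-1.6030)
θ=64°: B = A + 2.00·(cos64°, sin64°) = (0.8767, 1.7976)
θ=64°: |BD| = 9.2987
θ=64°: circle(B,10.00) ∩ circle(D,5.00): a=8.6822, h=4.9618
θ=64°:   candidates: C₊=(10.3543,4.9874) cross=46.139; C₋=(8.4359,-4.7491) cross=-46.139
θ=64°:   branch - wants cross < 0 → take C=(8.4359,-4.7491) (cross=-46.139)
θ=64°: ex = (C−B)/|BC| = (0.7559,-0.6547); ey = (0.6547,0.7559)
θ=64°: P = B + 3.07·ex + -1.82·ey = (2.0059,-1.5880)
θ=171°: B = A + 2.00·(cos171°, sin171°) = (-1.9754, 0.3129)
θ=171°: |BD| = 11.9795
θ=171°: circle(B,10.00) ∩ circle(D,5.00): a=9.1201, h=4.1017
θ=171°:   candidates: C₊=(7.2487,4.1750) cross=49.136; C₋=(7.0345,-4.0256) cross=-49.136
θ=171°:   branch - wants cross < 0 → take C=(7.0345,-4.0256) (cross=-49.136)
θ=171°: ex = (C−B)/|BC| = (0.9010,-0.4338); ey = (0.4338,0.9010)
θ=171°: P = B + 3.07·ex + -1.82·ey = (0.0010,-2.6588)

θ=13°: 3.54 -2.75
θ=63°: 2.04 -1.60
θ=64°: 2.01 -1.59
θ=171°: 0.00 -2.66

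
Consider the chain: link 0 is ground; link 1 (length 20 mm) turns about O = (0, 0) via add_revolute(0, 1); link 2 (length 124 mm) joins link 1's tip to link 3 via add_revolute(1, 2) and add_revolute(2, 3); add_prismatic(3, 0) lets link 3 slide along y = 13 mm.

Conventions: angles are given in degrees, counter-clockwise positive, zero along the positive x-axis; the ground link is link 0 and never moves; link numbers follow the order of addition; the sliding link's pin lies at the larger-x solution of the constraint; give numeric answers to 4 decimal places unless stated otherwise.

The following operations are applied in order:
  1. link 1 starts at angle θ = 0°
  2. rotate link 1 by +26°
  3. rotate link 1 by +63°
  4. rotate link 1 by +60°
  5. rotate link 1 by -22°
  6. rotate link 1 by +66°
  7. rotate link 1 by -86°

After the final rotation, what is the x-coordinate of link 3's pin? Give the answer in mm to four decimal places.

geometry: r = 20 mm, L = 124 mm, e = 13 mm; θ starts at 0°
rotate link 1 by +26°: θ ← 0° +26° = 26°
rotate link 1 by +63°: θ ← 26° +63° = 89°
rotate link 1 by +60°: θ ← 89° +60° = 149°
rotate link 1 by -22°: θ ← 149° -22° = 127°
rotate link 1 by +66°: θ ← 127° +66° = 193°
rotate link 1 by -86°: θ ← 193° -86° = 107°
crank pin P = (r cos θ, r sin θ) = (-5.847434, 19.126095)
h = r sin θ − e = 19.126095 − 13 = 6.126095
x = r cos θ + √(L² − h²) = -5.847434 + 123.848581 = 118.001147

118.0011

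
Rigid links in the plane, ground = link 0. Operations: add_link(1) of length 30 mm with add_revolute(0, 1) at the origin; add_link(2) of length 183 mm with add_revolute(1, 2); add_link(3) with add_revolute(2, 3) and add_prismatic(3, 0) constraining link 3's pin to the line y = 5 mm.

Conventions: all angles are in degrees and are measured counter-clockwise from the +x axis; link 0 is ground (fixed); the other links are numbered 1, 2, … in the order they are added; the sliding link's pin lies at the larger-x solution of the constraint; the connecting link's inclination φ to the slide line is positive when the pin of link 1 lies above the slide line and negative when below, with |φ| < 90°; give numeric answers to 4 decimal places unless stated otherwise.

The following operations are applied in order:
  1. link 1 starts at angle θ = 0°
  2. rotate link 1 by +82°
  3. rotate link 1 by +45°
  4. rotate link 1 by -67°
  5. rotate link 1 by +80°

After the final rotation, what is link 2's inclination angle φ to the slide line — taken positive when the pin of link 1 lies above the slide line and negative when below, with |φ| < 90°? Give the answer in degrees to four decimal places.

geometry: r = 30 mm, L = 183 mm, e = 5 mm; θ starts at 0°
rotate link 1 by +82°: θ ← 0° +82° = 82°
rotate link 1 by +45°: θ ← 82° +45° = 127°
rotate link 1 by -67°: θ ← 127° -67° = 60°
rotate link 1 by +80°: θ ← 60° +80° = 140°
h = r sin θ − e = 19.283628 − 5 = 14.283628
sin φ = h / L = 14.283628 / 183 = 0.07805261
φ = arcsin(0.07805261) = 4.476639°

4.4766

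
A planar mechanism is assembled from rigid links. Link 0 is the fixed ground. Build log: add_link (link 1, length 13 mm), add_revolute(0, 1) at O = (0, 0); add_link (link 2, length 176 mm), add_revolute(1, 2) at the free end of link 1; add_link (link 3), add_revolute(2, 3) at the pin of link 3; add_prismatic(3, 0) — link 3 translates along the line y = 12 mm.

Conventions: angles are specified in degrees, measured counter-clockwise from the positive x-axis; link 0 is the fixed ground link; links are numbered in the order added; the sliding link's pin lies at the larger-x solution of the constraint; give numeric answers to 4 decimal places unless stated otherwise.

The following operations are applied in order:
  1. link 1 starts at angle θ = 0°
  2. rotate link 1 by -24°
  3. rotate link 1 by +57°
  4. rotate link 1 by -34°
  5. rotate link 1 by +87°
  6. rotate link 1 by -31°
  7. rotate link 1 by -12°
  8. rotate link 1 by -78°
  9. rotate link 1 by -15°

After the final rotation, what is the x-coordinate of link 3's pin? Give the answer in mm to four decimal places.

geometry: r = 13 mm, L = 176 mm, e = 12 mm; θ starts at 0°
rotate link 1 by -24°: θ ← 0° -24° = -24°
rotate link 1 by +57°: θ ← -24° +57° = 33°
rotate link 1 by -34°: θ ← 33° -34° = -1°
rotate link 1 by +87°: θ ← -1° +87° = 86°
rotate link 1 by -31°: θ ← 86° -31° = 55°
rotate link 1 by -12°: θ ← 55° -12° = 43°
rotate link 1 by -78°: θ ← 43° -78° = -35°
rotate link 1 by -15°: θ ← -35° -15° = -50°
crank pin P = (r cos θ, r sin θ) = (8.356239, -9.958578)
h = r sin θ − e = -9.958578 − 12 = -21.958578
x = r cos θ + √(L² − h²) = 8.356239 + 174.624800 = 182.981039

182.9810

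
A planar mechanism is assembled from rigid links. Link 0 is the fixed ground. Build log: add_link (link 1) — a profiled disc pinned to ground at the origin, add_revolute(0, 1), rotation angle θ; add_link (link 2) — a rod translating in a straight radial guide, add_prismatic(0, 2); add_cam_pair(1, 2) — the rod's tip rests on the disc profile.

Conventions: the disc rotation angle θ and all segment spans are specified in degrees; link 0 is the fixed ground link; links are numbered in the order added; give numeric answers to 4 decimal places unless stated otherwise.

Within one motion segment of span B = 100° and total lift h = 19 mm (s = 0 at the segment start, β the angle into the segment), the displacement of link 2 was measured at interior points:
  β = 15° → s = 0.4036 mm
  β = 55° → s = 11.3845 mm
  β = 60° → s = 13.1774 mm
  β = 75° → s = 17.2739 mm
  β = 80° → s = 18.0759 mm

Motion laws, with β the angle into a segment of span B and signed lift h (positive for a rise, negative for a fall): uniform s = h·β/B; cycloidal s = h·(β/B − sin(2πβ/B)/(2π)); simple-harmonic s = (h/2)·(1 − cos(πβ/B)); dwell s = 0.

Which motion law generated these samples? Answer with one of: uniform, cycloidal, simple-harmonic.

candidates at β/B = r: uniform s = h·r (linear in β); cycloidal s = h·(r − sin(2πr)/(2π)); simple-harmonic s = (h/2)(1 − cos(πr))
β=15°: printed 0.4036 | uniform 2.8500, cycloidal 0.4036, simple-harmonic 1.0354
β=55°: printed 11.3845 | uniform 10.4500, cycloidal 11.3845, simple-harmonic 10.9861
β=60°: printed 13.1774 | uniform 11.4000, cycloidal 13.1774, simple-harmonic 12.4357
β=75°: printed 17.2739 | uniform 14.2500, cycloidal 17.2739, simple-harmonic 16.2175
β=80°: printed 18.0759 | uniform 15.2000, cycloidal 18.0759, simple-harmonic 17.1857
only one law matches every sample → cycloidal

cycloidal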